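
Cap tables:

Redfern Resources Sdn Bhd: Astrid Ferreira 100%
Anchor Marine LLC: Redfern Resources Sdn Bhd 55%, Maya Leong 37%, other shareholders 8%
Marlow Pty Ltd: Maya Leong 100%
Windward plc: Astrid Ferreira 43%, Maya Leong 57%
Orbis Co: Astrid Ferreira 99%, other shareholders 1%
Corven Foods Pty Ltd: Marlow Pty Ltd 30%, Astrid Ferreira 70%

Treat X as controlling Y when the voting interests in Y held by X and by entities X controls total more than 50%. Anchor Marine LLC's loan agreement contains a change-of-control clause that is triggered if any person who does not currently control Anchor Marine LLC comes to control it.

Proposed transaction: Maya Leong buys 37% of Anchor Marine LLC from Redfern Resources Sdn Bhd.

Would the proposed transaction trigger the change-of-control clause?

Yes

The purchase adds only to Maya's holdings (Redfern's stake shrinks), so Maya is the only person who could newly come to control Anchor.
Maya holds 100% of Marlow, so Maya controls Marlow.
Maya holds 57% of Windward, so Maya controls Windward.
In Anchor, Maya's side holds only 37%, not > 50%.
So before the transaction, Maya does not control Anchor.
After the purchase, Maya's direct stake in Anchor rises to 37% + 37% = 74%, and Redfern's stake falls to 18%.
Maya holds 74% of Anchor, so Maya controls Anchor.
Maya did not control Anchor before and does after, so the clause is triggered.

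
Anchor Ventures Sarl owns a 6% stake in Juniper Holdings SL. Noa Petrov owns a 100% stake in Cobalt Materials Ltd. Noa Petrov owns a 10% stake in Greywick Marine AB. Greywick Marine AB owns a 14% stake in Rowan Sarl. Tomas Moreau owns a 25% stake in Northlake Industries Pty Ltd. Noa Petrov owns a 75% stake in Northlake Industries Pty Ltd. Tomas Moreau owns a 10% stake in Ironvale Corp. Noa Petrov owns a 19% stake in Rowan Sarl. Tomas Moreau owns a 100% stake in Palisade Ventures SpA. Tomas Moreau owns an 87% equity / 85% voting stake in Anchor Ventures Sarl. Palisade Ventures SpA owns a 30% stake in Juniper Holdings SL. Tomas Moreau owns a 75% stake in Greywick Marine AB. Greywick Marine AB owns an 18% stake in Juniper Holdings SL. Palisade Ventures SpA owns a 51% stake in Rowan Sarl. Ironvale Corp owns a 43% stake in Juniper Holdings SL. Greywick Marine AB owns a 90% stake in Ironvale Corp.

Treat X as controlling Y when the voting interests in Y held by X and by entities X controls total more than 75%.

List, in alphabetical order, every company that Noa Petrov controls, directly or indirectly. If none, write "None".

Noa holds 100% of Cobalt, so Noa controls Cobalt.
No other company's threshold is met.

Cobalt Materials Ltd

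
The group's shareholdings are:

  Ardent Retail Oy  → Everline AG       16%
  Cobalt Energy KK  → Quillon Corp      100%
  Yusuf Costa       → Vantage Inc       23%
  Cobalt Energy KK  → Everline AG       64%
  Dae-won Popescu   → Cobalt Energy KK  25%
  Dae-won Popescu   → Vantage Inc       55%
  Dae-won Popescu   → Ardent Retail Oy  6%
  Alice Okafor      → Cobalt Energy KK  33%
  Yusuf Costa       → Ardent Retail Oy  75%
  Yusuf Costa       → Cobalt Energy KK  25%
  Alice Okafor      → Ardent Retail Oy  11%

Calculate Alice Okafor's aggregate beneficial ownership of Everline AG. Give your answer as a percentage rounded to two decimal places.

Alice reaches Everline along 2 paths.
Via Ardent: 11% × 16% = 1.76%.
Via Cobalt: 33% × 64% = 21.12%.
Total: 1.76% + 21.12% = 22.88%.

22.88%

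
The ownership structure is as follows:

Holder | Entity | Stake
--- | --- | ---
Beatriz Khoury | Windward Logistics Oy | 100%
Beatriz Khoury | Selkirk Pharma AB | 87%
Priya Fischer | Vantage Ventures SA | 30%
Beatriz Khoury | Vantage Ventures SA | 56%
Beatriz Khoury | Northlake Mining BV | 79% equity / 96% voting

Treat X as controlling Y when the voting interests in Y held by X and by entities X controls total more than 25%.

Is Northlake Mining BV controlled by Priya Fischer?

Priya holds 30% of Vantage, so Priya controls Vantage.
Neither Priya nor any entity Priya controls holds any voting interest in Northlake.
So Priya does not control Northlake.

No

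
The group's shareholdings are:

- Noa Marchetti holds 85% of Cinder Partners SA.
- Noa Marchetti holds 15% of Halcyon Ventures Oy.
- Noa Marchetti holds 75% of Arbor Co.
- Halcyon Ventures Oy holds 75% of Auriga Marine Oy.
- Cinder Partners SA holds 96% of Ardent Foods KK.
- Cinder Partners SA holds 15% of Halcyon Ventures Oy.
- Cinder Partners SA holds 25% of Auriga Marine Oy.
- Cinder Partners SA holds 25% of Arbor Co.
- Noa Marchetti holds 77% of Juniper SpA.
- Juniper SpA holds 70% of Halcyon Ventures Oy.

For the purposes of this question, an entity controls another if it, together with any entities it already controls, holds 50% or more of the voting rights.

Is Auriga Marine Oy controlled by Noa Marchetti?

Yes

Noa holds 77% of Juniper, so Noa controls Juniper.
Noa holds 85% of Cinder, so Noa controls Cinder.
Noa and Cinder and Juniper together hold 15% + 15% + 70% = 100% of Halcyon, so Noa controls Halcyon.
Cinder and Halcyon together hold 25% + 75% = 100% of Auriga, so Noa controls Auriga.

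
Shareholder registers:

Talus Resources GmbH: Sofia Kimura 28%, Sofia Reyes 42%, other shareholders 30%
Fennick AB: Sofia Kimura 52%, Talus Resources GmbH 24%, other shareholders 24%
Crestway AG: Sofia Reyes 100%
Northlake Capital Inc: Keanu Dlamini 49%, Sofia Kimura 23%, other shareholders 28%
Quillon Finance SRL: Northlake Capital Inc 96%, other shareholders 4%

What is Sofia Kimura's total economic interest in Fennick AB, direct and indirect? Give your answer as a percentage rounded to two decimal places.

58.72%

Sofia Kimura reaches Fennick along 2 paths.
Direct stake: 52% = 52%.
Via Talus: 28% × 24% = 6.72%.
Total: 52% + 6.72% = 58.72%.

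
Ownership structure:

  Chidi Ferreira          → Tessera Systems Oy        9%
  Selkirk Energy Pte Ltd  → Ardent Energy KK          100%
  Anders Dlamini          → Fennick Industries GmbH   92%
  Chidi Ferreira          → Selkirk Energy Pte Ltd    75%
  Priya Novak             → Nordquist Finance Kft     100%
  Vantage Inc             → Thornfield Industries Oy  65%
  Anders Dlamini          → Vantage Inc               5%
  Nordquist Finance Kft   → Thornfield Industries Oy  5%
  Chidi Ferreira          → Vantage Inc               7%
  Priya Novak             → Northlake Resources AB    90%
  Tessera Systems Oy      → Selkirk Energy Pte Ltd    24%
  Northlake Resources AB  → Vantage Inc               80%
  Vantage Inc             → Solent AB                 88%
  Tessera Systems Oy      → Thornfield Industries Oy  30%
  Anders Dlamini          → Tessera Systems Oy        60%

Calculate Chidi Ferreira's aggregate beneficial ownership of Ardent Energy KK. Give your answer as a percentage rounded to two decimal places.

Chidi reaches Ardent along 2 paths.
Via Tessera → Selkirk: 9% × 24% × 100% = 2.16%.
Via Selkirk: 75% × 100% = 75%.
Total: 2.16% + 75% = 77.16%.

77.16%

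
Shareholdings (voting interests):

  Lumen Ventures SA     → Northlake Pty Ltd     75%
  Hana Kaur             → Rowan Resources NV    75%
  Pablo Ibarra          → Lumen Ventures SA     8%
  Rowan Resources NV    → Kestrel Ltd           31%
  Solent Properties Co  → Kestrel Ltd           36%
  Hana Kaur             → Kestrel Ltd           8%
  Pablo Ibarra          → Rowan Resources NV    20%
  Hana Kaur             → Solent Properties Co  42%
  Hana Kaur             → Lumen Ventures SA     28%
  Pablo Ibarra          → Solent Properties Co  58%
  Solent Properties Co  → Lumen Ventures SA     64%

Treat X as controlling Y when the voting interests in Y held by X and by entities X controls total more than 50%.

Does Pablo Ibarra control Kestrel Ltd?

Pablo holds 58% of Solent, so Pablo controls Solent.
Pablo and Solent together hold 8% + 64% = 72% of Lumen, so Pablo controls Lumen.
Lumen holds 75% of Northlake, so Pablo controls Northlake.
In Kestrel, Pablo's side holds only 36%, not > 50%.
So Pablo does not control Kestrel.

No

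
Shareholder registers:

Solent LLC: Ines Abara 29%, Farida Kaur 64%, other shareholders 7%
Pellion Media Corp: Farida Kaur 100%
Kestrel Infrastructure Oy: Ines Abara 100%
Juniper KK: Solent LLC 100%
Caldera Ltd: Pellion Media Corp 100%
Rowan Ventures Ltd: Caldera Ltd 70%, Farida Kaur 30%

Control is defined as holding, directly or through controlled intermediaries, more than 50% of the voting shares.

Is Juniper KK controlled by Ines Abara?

Ines holds 100% of Kestrel, so Ines controls Kestrel.
Neither Ines nor any entity Ines controls holds any voting interest in Juniper.
So Ines does not control Juniper.

No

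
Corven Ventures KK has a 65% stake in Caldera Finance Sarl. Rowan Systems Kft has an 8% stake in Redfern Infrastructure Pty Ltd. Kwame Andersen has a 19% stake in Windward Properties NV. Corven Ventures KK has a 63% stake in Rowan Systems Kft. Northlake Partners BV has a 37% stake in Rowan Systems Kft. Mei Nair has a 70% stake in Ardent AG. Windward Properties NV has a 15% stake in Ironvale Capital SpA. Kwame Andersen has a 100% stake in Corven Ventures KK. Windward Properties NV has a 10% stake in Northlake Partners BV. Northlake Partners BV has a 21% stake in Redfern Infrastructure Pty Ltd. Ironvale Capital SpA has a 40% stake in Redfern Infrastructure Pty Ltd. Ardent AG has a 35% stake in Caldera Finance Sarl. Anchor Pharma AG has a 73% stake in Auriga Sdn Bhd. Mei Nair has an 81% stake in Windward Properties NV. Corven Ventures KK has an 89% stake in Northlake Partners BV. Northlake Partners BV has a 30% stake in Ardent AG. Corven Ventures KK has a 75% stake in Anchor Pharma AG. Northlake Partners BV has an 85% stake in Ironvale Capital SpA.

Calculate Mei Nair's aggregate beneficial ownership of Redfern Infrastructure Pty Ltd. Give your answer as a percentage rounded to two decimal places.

Mei reaches Redfern along 4 paths.
Via Windward → Northlake: 81% × 10% × 21% = 1.701%.
Via Windward → Ironvale: 81% × 15% × 40% = 4.86%.
Via Windward → Northlake → Ironvale: 81% × 10% × 85% × 40% = 2.754%.
Via Windward → Northlake → Rowan: 81% × 10% × 37% × 8% = 0.23976%.
Total: 1.701% + 4.86% + 2.754% + 0.23976% = 9.55476%.
Rounded: 9.55%.

9.55%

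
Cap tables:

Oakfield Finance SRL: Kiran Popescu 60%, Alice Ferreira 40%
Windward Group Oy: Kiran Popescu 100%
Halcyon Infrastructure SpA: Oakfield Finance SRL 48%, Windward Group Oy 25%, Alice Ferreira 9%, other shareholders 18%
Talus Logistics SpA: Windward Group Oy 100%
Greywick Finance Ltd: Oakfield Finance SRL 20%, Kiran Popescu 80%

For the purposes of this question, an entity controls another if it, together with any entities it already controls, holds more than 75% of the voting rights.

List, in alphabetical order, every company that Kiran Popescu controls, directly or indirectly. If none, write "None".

Greywick Finance Ltd, Talus Logistics SpA, Windward Group Oy

Kiran holds 100% of Windward, so Kiran controls Windward.
Windward holds 100% of Talus, so Kiran controls Talus.
Kiran holds 80% of Greywick, so Kiran controls Greywick.
No other company's threshold is met.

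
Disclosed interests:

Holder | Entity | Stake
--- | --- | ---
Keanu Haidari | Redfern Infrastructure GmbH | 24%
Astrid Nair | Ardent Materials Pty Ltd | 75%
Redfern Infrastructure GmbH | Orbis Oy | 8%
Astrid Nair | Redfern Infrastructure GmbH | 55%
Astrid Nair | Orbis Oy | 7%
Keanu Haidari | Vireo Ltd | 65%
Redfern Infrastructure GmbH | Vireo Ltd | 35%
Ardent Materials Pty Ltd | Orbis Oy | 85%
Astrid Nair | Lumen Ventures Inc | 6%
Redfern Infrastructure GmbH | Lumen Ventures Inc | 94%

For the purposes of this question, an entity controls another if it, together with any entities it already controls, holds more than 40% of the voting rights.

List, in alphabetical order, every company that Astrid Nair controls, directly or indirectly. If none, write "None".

Ardent Materials Pty Ltd, Lumen Ventures Inc, Orbis Oy, Redfern Infrastructure GmbH

Astrid holds 55% of Redfern, so Astrid controls Redfern.
Astrid holds 75% of Ardent, so Astrid controls Ardent.
Redfern and Astrid together hold 94% + 6% = 100% of Lumen, so Astrid controls Lumen.
Redfern and Ardent and Astrid together hold 8% + 85% + 7% = 100% of Orbis, so Astrid controls Orbis.
No other company's threshold is met.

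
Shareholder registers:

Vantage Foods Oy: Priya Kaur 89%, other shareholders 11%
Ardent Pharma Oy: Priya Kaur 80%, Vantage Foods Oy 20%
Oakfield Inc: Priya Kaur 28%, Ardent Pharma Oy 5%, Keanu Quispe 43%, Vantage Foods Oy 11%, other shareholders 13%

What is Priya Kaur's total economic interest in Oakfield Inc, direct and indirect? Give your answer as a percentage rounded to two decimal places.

Priya reaches Oakfield along 4 paths.
Direct stake: 28% = 28%.
Via Ardent: 80% × 5% = 4%.
Via Vantage → Ardent: 89% × 20% × 5% = 0.89%.
Via Vantage: 89% × 11% = 9.79%.
Total: 28% + 4% + 0.89% + 9.79% = 42.68%.

42.68%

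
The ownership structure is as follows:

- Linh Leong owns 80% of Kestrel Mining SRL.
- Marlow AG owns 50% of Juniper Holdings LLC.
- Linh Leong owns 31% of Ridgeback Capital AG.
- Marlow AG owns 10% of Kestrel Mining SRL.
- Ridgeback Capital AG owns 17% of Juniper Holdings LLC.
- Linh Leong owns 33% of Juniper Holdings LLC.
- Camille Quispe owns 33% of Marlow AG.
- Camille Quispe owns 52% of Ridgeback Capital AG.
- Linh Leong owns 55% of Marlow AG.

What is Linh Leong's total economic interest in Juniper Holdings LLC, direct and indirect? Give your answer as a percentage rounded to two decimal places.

Linh reaches Juniper along 3 paths.
Via Marlow: 55% × 50% = 27.5%.
Direct stake: 33% = 33%.
Via Ridgeback: 31% × 17% = 5.27%.
Total: 27.5% + 33% + 5.27% = 65.77%.

65.77%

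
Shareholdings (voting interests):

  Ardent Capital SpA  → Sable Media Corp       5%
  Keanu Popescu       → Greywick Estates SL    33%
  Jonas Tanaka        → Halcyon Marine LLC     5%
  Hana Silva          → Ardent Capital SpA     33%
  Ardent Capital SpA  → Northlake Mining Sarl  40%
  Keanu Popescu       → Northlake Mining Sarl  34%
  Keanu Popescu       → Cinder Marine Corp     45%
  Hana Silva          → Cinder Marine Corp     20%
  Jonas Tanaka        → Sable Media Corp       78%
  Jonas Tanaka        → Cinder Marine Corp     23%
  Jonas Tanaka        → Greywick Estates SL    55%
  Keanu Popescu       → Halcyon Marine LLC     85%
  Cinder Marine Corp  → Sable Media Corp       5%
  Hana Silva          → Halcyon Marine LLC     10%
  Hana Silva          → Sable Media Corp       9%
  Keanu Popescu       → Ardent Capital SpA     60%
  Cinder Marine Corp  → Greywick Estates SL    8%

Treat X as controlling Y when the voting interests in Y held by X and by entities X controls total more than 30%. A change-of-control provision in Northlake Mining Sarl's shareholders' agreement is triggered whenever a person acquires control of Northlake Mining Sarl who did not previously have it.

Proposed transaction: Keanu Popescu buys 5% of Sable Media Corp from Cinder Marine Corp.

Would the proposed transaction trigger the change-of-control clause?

The purchase adds only to Keanu's holdings (Cinder's stake shrinks), so Keanu is the only person who could newly come to control Northlake.
Keanu holds 60% of Ardent, so Keanu controls Ardent.
Ardent and Keanu together hold 40% + 34% = 74% of Northlake, so Keanu controls Northlake.
So Keanu already controls Northlake before the transaction.
After the purchase, Keanu holds 5% of Sable directly, and Cinder's stake falls to 0%.
Keanu controlled Northlake already, so this is not a new person acquiring control; every other person's position is unchanged or reduced.
No new person acquires control, so the clause is not triggered.

No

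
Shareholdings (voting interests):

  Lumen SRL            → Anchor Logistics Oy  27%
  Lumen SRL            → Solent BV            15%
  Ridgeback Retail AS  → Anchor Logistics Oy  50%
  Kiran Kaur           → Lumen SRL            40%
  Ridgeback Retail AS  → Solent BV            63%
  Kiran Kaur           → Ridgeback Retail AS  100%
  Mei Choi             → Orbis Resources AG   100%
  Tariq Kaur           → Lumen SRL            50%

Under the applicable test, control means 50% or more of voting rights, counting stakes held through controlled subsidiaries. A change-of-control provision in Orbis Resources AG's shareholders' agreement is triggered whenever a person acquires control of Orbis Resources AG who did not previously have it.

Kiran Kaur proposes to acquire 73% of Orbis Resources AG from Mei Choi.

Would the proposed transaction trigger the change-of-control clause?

Yes

The purchase adds only to Kiran's holdings (Mei's stake shrinks), so Kiran is the only person who could newly come to control Orbis.
Kiran holds 100% of Ridgeback, so Kiran controls Ridgeback.
Ridgeback holds 50% of Anchor, so Kiran controls Anchor.
Ridgeback holds 63% of Solent, so Kiran controls Solent.
Neither Kiran nor any entity Kiran controls holds any voting interest in Orbis.
So before the transaction, Kiran does not control Orbis.
After the purchase, Kiran holds 73% of Orbis directly, and Mei's stake falls to 27%.
Kiran holds 73% of Orbis, so Kiran controls Orbis.
Kiran did not control Orbis before and does after, so the clause is triggered.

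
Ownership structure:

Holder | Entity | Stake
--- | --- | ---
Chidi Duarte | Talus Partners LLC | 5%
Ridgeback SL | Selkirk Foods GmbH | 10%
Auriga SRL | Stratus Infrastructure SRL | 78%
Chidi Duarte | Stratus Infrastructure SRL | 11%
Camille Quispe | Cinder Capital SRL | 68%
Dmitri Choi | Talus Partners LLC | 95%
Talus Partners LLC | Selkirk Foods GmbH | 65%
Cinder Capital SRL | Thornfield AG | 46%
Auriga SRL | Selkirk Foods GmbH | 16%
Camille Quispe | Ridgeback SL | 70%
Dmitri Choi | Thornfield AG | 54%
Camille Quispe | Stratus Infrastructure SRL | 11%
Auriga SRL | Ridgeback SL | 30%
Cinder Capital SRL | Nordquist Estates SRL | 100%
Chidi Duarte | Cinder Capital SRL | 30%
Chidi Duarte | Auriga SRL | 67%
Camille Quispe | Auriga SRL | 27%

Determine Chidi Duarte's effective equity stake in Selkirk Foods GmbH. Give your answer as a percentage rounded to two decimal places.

15.98%

Chidi reaches Selkirk along 3 paths.
Via Auriga → Ridgeback: 67% × 30% × 10% = 2.01%.
Via Talus: 5% × 65% = 3.25%.
Via Auriga: 67% × 16% = 10.72%.
Total: 2.01% + 3.25% + 10.72% = 15.98%.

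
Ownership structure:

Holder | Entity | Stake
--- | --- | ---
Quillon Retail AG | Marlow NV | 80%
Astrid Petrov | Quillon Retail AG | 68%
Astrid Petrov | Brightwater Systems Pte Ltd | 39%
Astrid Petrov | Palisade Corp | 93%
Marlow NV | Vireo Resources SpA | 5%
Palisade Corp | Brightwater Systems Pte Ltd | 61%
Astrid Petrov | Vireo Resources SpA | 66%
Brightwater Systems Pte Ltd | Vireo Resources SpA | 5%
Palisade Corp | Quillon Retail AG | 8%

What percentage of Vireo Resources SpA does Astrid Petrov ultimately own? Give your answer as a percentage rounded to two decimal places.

73.80%

Astrid reaches Vireo along 5 paths.
Direct stake: 66% = 66%.
Via Palisade → Brightwater: 93% × 61% × 5% = 2.8365%.
Via Brightwater: 39% × 5% = 1.95%.
Via Palisade → Quillon → Marlow: 93% × 8% × 80% × 5% = 0.2976%.
Via Quillon → Marlow: 68% × 80% × 5% = 2.72%.
Total: 66% + 2.8365% + 1.95% + 0.2976% + 2.72% = 73.8041%.
Rounded: 73.80%.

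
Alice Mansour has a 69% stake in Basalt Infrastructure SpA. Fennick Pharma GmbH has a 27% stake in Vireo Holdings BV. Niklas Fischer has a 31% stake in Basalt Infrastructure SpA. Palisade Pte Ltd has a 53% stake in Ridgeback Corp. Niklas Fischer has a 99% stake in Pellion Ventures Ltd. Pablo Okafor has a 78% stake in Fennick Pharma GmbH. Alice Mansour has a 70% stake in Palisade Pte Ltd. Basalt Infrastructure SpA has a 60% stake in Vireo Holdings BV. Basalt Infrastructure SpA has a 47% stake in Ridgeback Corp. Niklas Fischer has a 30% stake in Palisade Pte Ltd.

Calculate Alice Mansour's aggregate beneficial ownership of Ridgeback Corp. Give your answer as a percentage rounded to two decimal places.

Alice reaches Ridgeback along 2 paths.
Via Basalt: 69% × 47% = 32.43%.
Via Palisade: 70% × 53% = 37.1%.
Total: 32.43% + 37.1% = 69.53%.

69.53%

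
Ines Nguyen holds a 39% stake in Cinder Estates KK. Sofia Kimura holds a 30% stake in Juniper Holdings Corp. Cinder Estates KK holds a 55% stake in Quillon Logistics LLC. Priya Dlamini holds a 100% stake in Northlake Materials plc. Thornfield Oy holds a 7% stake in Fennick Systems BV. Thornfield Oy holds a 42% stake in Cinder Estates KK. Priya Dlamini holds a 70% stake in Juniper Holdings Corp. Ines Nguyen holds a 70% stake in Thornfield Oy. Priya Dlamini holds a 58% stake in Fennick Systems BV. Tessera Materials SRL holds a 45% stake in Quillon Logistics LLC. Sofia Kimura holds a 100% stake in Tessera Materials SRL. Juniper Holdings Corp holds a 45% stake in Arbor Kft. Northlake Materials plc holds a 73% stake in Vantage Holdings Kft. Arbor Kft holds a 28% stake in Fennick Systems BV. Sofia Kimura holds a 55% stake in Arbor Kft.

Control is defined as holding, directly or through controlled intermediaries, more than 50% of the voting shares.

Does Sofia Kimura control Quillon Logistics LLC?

Sofia holds 55% of Arbor, so Sofia controls Arbor.
Sofia holds 100% of Tessera, so Sofia controls Tessera.
In Quillon, Sofia's side holds only 45%, not > 50%.
So Sofia does not control Quillon.

No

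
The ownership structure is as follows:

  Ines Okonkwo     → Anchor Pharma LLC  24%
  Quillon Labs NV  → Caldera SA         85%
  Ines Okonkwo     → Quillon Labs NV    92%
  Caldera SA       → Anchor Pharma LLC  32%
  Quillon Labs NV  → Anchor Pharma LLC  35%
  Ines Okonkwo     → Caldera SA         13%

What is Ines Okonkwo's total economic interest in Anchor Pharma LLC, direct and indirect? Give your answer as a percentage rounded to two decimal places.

85.38%

Ines reaches Anchor along 4 paths.
Via Quillon → Caldera: 92% × 85% × 32% = 25.024%.
Via Caldera: 13% × 32% = 4.16%.
Via Quillon: 92% × 35% = 32.2%.
Direct stake: 24% = 24%.
Total: 25.024% + 4.16% + 32.2% + 24% = 85.384%.
Rounded: 85.38%.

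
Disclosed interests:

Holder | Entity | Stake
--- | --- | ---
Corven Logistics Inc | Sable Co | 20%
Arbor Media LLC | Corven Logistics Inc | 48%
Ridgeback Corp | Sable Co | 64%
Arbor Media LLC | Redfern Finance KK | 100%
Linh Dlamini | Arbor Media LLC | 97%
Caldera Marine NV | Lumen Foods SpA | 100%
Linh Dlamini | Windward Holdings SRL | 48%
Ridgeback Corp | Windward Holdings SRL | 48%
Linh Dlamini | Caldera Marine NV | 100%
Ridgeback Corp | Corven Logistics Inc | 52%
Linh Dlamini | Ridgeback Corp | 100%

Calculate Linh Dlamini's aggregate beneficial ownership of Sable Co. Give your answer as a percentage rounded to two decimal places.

Linh reaches Sable along 3 paths.
Via Ridgeback: 100% × 64% = 64%.
Via Ridgeback → Corven: 100% × 52% × 20% = 10.4%.
Via Arbor → Corven: 97% × 48% × 20% = 9.312%.
Total: 64% + 10.4% + 9.312% = 83.712%.
Rounded: 83.71%.

83.71%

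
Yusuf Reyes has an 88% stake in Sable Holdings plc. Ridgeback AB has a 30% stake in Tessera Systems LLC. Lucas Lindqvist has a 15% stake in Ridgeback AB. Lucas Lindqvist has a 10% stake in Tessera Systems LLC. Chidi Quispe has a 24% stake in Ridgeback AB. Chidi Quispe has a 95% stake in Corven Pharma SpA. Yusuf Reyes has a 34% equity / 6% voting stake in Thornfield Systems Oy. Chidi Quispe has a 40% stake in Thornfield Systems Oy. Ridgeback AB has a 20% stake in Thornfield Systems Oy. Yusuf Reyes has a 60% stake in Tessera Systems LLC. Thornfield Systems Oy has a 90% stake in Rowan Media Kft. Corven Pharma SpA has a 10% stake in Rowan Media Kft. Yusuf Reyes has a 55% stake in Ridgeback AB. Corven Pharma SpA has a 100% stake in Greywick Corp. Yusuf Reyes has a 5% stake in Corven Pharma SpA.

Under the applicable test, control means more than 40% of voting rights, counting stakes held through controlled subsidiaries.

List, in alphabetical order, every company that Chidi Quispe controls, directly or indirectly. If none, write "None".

Corven Pharma SpA, Greywick Corp

Chidi holds 95% of Corven, so Chidi controls Corven.
Corven holds 100% of Greywick, so Chidi controls Greywick.
No other company's threshold is met.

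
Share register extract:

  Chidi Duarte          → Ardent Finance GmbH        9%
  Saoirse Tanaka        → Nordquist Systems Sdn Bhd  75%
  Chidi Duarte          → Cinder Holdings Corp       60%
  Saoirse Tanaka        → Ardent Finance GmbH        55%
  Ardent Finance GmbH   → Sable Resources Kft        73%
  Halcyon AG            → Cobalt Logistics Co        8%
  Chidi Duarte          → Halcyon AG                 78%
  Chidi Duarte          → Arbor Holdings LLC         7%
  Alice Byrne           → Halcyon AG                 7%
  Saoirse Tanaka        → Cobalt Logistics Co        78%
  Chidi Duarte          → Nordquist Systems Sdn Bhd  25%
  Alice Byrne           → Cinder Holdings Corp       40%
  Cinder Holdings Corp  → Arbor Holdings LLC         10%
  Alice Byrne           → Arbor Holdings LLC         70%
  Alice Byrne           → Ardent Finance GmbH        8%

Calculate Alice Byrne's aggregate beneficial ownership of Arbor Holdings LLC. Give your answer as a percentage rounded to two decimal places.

74.00%

Alice reaches Arbor along 2 paths.
Direct stake: 70% = 70%.
Via Cinder: 40% × 10% = 4%.
Total: 70% + 4% = 74%.
Rounded: 74.00%.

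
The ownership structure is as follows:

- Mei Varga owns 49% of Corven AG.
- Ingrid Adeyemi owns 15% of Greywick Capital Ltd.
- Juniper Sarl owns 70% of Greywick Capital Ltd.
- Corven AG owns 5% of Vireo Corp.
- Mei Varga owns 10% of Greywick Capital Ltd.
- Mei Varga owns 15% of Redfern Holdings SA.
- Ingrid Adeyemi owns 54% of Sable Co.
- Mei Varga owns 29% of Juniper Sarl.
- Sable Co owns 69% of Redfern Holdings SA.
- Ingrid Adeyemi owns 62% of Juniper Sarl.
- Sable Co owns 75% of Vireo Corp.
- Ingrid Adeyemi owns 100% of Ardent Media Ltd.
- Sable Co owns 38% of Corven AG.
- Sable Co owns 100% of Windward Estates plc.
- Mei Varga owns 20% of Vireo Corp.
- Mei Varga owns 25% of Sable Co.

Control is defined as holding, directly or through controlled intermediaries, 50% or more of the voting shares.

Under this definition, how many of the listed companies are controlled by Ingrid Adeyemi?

Ingrid holds 54% of Sable, so Ingrid controls Sable.
Ingrid holds 62% of Juniper, so Ingrid controls Juniper.
Sable holds 69% of Redfern, so Ingrid controls Redfern.
Sable holds 75% of Vireo, so Ingrid controls Vireo.
Ingrid holds 100% of Ardent, so Ingrid controls Ardent.
Juniper and Ingrid together hold 70% + 15% = 85% of Greywick, so Ingrid controls Greywick.
Sable holds 100% of Windward, so Ingrid controls Windward.
No other company's threshold is met.
Ingrid controls 7 companies.

7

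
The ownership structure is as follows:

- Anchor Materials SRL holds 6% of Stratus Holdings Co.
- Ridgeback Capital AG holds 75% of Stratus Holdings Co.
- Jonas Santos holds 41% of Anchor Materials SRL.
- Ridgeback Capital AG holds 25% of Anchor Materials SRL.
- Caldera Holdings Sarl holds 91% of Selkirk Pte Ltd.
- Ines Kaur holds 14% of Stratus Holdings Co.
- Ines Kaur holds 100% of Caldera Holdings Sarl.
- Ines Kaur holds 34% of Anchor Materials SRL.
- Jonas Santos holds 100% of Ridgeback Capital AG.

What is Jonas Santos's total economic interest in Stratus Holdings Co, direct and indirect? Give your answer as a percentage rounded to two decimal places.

Jonas reaches Stratus along 3 paths.
Via Ridgeback: 100% × 75% = 75%.
Via Anchor: 41% × 6% = 2.46%.
Via Ridgeback → Anchor: 100% × 25% × 6% = 1.5%.
Total: 75% + 2.46% + 1.5% = 78.96%.

78.96%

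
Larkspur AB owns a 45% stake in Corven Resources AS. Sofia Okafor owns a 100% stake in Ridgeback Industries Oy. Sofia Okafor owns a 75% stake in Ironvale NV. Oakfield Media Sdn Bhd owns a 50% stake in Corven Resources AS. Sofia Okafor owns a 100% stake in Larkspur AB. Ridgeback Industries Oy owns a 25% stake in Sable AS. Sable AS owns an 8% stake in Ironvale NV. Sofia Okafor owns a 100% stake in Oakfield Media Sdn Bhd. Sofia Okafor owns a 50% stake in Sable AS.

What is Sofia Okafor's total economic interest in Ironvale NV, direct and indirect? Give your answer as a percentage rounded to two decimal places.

81.00%

Sofia reaches Ironvale along 3 paths.
Direct stake: 75% = 75%.
Via Sable: 50% × 8% = 4%.
Via Ridgeback → Sable: 100% × 25% × 8% = 2%.
Total: 75% + 4% + 2% = 81%.
Rounded: 81.00%.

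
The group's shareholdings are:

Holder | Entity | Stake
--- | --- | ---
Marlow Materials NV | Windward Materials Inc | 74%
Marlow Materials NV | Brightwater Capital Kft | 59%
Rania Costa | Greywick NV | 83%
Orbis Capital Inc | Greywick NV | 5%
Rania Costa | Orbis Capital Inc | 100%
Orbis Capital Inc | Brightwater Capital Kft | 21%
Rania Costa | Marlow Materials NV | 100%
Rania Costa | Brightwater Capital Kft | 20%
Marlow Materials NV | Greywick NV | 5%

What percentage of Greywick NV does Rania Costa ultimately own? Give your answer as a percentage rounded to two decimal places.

Rania reaches Greywick along 3 paths.
Via Orbis: 100% × 5% = 5%.
Via Marlow: 100% × 5% = 5%.
Direct stake: 83% = 83%.
Total: 5% + 5% + 83% = 93%.
Rounded: 93.00%.

93.00%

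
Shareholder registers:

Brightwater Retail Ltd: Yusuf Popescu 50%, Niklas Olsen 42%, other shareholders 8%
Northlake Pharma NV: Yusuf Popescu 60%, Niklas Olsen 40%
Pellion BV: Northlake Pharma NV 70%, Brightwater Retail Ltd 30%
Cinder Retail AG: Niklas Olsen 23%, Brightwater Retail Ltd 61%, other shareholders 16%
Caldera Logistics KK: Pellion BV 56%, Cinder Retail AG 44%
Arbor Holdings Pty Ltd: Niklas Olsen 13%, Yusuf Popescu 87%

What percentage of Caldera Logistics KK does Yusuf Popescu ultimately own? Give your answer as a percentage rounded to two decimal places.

Yusuf reaches Caldera along 3 paths.
Via Northlake → Pellion: 60% × 70% × 56% = 23.52%.
Via Brightwater → Pellion: 50% × 30% × 56% = 8.4%.
Via Brightwater → Cinder: 50% × 61% × 44% = 13.42%.
Total: 23.52% + 8.4% + 13.42% = 45.34%.

45.34%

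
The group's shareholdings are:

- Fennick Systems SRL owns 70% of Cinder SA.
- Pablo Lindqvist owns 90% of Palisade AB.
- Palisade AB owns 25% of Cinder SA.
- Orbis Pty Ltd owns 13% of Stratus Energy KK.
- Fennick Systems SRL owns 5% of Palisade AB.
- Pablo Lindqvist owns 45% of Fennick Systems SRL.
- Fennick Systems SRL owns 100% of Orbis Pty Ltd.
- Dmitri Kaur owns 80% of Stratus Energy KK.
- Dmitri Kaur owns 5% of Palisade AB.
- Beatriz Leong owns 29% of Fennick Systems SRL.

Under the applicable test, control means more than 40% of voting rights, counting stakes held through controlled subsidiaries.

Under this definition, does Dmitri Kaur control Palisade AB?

Dmitri holds 80% of Stratus, so Dmitri controls Stratus.
In Palisade, Dmitri's side holds only 5%, not > 40%.
So Dmitri does not control Palisade.

No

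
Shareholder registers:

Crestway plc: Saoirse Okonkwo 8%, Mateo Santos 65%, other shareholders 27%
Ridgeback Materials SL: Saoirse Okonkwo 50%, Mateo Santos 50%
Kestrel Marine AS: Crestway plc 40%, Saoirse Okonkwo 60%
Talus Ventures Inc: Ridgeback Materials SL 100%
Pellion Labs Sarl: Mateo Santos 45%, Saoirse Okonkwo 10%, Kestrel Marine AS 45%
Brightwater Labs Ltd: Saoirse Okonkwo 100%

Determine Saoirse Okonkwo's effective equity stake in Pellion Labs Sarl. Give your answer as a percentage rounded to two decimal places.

Saoirse reaches Pellion along 3 paths.
Direct stake: 10% = 10%.
Via Crestway → Kestrel: 8% × 40% × 45% = 1.44%.
Via Kestrel: 60% × 45% = 27%.
Total: 10% + 1.44% + 27% = 38.44%.

38.44%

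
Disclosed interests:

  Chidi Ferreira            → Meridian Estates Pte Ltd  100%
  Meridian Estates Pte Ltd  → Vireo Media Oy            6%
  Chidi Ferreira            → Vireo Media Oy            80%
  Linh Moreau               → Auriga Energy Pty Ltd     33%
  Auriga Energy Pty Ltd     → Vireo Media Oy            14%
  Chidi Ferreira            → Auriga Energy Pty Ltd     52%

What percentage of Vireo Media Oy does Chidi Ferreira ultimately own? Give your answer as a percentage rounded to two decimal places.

Chidi reaches Vireo along 3 paths.
Via Auriga: 52% × 14% = 7.28%.
Direct stake: 80% = 80%.
Via Meridian: 100% × 6% = 6%.
Total: 7.28% + 80% + 6% = 93.28%.

93.28%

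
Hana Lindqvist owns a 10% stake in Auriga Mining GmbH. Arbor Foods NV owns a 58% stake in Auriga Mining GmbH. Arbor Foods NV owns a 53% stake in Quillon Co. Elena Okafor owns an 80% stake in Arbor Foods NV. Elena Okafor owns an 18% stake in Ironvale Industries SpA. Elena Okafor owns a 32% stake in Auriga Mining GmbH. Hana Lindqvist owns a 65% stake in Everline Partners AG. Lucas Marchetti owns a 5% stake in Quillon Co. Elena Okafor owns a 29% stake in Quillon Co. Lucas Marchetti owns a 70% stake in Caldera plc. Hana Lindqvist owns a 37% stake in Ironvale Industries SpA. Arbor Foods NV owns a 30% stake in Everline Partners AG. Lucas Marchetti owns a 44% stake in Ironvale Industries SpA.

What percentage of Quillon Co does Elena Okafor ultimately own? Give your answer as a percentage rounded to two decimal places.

71.40%

Elena reaches Quillon along 2 paths.
Direct stake: 29% = 29%.
Via Arbor: 80% × 53% = 42.4%.
Total: 29% + 42.4% = 71.4%.
Rounded: 71.40%.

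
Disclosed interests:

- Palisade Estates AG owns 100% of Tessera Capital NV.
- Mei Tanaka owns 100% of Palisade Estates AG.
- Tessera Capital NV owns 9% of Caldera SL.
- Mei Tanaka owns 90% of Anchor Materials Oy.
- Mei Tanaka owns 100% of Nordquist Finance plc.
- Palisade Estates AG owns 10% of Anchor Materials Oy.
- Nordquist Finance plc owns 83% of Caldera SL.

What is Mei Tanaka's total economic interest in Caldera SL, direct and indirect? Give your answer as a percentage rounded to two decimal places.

92.00%

Mei reaches Caldera along 2 paths.
Via Nordquist: 100% × 83% = 83%.
Via Palisade → Tessera: 100% × 100% × 9% = 9%.
Total: 83% + 9% = 92%.
Rounded: 92.00%.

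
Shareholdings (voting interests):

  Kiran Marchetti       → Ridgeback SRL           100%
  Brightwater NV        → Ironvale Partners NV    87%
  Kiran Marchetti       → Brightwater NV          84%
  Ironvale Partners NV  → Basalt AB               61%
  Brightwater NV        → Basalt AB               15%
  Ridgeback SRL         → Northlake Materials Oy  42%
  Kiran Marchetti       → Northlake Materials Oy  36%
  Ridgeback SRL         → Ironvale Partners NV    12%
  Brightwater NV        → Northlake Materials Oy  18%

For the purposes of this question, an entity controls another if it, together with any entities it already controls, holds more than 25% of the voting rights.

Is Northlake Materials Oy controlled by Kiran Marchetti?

Kiran holds 84% of Brightwater, so Kiran controls Brightwater.
Kiran holds 100% of Ridgeback, so Kiran controls Ridgeback.
Kiran and Ridgeback and Brightwater together hold 36% + 42% + 18% = 96% of Northlake, so Kiran controls Northlake.

Yes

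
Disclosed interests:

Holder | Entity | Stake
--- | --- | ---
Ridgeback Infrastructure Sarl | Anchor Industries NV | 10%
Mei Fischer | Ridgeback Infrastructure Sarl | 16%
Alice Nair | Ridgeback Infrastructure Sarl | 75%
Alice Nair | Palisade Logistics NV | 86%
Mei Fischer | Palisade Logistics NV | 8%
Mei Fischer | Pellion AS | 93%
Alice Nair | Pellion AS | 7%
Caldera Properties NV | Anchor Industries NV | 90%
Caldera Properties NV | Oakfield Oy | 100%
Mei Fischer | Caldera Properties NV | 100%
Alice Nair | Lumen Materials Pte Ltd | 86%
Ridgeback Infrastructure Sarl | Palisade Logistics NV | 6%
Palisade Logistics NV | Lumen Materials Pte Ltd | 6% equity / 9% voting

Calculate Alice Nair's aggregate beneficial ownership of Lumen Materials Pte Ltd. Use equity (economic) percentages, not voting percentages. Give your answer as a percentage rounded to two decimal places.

91.43%

Alice reaches Lumen along 3 paths.
Direct stake: 86% = 86%.
Via Ridgeback → Palisade: 75% × 6% × 6% = 0.27%.
Via Palisade: 86% × 6% = 5.16%.
Total: 86% + 0.27% + 5.16% = 91.43%.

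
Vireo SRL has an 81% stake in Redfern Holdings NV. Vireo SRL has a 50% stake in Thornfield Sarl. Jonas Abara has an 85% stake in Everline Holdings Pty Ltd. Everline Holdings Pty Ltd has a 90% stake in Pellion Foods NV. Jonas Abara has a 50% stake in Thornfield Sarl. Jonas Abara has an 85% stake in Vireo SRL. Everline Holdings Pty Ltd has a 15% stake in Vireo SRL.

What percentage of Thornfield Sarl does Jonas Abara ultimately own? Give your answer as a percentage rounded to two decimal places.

98.88%

Jonas reaches Thornfield along 3 paths.
Via Everline → Vireo: 85% × 15% × 50% = 6.375%.
Via Vireo: 85% × 50% = 42.5%.
Direct stake: 50% = 50%.
Total: 6.375% + 42.5% + 50% = 98.875%.
Rounded: 98.88%.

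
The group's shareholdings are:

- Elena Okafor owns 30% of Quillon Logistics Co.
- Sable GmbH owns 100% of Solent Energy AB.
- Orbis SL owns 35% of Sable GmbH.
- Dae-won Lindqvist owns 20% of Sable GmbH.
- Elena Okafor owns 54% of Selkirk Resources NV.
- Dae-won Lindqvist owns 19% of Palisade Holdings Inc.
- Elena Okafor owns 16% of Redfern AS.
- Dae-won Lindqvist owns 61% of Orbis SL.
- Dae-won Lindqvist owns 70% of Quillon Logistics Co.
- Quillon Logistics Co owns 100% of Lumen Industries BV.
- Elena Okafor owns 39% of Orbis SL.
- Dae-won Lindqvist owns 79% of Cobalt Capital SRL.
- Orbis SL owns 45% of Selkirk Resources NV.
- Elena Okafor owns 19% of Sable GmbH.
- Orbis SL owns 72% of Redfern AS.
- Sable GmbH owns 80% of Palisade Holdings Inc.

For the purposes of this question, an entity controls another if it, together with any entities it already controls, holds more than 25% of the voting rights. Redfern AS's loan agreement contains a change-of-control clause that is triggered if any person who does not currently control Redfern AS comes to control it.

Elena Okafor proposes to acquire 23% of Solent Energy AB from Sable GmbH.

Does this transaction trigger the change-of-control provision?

No

The purchase adds only to Elena's holdings (Sable's stake shrinks), so Elena is the only person who could newly come to control Redfern.
Elena holds 39% of Orbis, so Elena controls Orbis.
Orbis and Elena together hold 72% + 16% = 88% of Redfern, so Elena controls Redfern.
So Elena already controls Redfern before the transaction.
After the purchase, Elena holds 23% of Solent directly, and Sable's stake falls to 77%.
Elena controlled Redfern already, so this is not a new person acquiring control; every other person's position is unchanged or reduced.
No new person acquires control, so the clause is not triggered.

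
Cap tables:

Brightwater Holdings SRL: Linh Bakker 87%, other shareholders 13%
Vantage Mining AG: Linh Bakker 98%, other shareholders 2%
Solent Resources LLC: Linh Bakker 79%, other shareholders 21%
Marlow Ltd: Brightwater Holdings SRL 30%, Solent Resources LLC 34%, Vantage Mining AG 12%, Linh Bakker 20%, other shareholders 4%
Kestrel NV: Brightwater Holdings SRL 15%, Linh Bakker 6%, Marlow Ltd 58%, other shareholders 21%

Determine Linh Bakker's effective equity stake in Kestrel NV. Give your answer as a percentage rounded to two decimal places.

68.19%

Linh reaches Kestrel along 6 paths.
Via Brightwater: 87% × 15% = 13.05%.
Direct stake: 6% = 6%.
Via Brightwater → Marlow: 87% × 30% × 58% = 15.138%.
Via Solent → Marlow: 79% × 34% × 58% = 15.5788%.
Via Vantage → Marlow: 98% × 12% × 58% = 6.8208%.
Via Marlow: 20% × 58% = 11.6%.
Total: 13.05% + 6% + 15.138% + 15.5788% + 6.8208% + 11.6% = 68.1876%.
Rounded: 68.19%.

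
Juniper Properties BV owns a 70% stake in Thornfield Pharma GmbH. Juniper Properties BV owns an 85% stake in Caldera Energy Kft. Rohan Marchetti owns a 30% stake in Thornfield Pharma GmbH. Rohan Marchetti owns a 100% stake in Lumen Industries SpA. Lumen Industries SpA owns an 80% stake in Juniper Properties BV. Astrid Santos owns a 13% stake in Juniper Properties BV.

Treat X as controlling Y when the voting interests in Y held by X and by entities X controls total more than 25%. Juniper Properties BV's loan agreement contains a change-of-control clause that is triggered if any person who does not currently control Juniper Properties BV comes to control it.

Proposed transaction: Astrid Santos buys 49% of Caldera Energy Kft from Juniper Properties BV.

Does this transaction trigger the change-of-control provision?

No

The purchase adds only to Astrid's holdings (Juniper's stake shrinks), so Astrid is the only person who could newly come to control Juniper.
Astrid's largest direct stake is 13% in Juniper, which does not meet the threshold, so Astrid controls no company.
In Juniper, Astrid's side holds only 13%, not > 25%.
So before the transaction, Astrid does not control Juniper.
After the purchase, Astrid holds 49% of Caldera directly, and Juniper's stake falls to 36%.
Astrid holds 49% of Caldera, so Astrid controls Caldera.
After the transaction, Astrid's side holds 13% of Juniper, not > 25%, so Astrid still does not control Juniper.
No new person acquires control, so the clause is not triggered.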